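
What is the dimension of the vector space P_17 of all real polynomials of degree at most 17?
Dimension = 18

A polynomial of degree at most 17 can be written as a₀ + a₁x + a₂x² + … + a_17x^17, with 18 free coefficients a₀, …, a_17.
The set {1, x, x², …, x^17} is a basis: it spans P_17 (every such polynomial is a linear combination of these) and is linearly independent (a polynomial is zero iff all its coefficients are zero).
Therefore dim(P_17) = 17 + 1 = 18.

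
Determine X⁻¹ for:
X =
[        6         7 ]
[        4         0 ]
det(X) = -28
X⁻¹ =
[        0       1/4 ]
[      1/7     -3/14 ]

For a 2×2 matrix X = [[a, b], [c, d]] with det(X) ≠ 0, X⁻¹ = (1/det(X)) * [[d, -b], [-c, a]].
det(X) = (6)*(0) - (7)*(4) = 0 - 28 = -28.
X⁻¹ = (1/-28) * [[0, -7], [-4, 6]].
Dividing each entry by -28 and reducing:
X⁻¹ =
[        0       1/4 ]
[      1/7     -3/14 ]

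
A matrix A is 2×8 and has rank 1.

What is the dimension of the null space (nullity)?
7

The rank-nullity theorem for an m×n matrix states:
rank(A) + nullity(A) = n (the number of columns).
Here n = 8 and rank(A) = 1, so nullity(A) = 8 - 1 = 7.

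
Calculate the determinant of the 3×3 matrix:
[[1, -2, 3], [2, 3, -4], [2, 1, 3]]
29

Expansion along first row:
det = 1·det([[3,-4],[1,3]]) - -2·det([[2,-4],[2,3]]) + 3·det([[2,3],[2,1]])
    = 1·(3·3 - -4·1) - -2·(2·3 - -4·2) + 3·(2·1 - 3·2)
    = 1·13 - -2·14 + 3·-4
    = 13 + 28 + -12 = 29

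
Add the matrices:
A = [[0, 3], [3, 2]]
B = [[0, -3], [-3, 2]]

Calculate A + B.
[[0, 0], [0, 4]]

Add corresponding elements:
(0)+(0)=0
(3)+(-3)=0
(3)+(-3)=0
(2)+(2)=4
A + B = [[0, 0], [0, 4]]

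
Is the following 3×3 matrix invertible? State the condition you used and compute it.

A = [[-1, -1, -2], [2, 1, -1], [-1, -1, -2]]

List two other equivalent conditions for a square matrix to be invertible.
No, not invertible; det(A) = 0 (two rows are equal, so the rows are linearly dependent). Equivalent conditions (failing for this A): rank(A) < 3; Ax = 0 has non-trivial solutions; 0 is an eigenvalue; the columns are linearly dependent.

To check invertibility, compute det(A).
In this matrix, row 0 and the last row are identical, so one row is a scalar multiple of another and the rows are linearly dependent.
A matrix with linearly dependent rows has det = 0 and is not invertible.
Equivalent failed conditions:
- rank(A) < 3.
- Ax = 0 has non-trivial solutions.
- 0 is an eigenvalue.
- The columns are linearly dependent.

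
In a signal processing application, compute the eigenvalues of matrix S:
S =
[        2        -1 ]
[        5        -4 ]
λ = -3, 1

Solve det(S - λI) = 0. For a 2×2 matrix the characteristic equation is λ² - (trace)λ + det = 0.
trace(S) = a + d = 2 - 4 = -2.
det(S) = a*d - b*c = (2)*(-4) - (-1)*(5) = -8 + 5 = -3.
Characteristic equation: λ² - (-2)λ + (-3) = 0.
Discriminant = (-2)² - 4*(-3) = 4 + 12 = 16.
λ = (-2 ± √16) / 2 = (-2 ± 4) / 2 = -3, 1.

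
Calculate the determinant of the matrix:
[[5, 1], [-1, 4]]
21

For a 2×2 matrix [[a, b], [c, d]], det = ad - bc
det = (5)(4) - (1)(-1) = 20 - -1 = 21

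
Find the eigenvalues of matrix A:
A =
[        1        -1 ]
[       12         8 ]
λ = 4, 5

Solve det(A - λI) = 0. For a 2×2 matrix the characteristic equation is λ² - (trace)λ + det = 0.
trace(A) = a + d = 1 + 8 = 9.
det(A) = a*d - b*c = (1)*(8) - (-1)*(12) = 8 + 12 = 20.
Characteristic equation: λ² - (9)λ + (20) = 0.
Discriminant = (9)² - 4*(20) = 81 - 80 = 1.
λ = (9 ± √1) / 2 = (9 ± 1) / 2 = 4, 5.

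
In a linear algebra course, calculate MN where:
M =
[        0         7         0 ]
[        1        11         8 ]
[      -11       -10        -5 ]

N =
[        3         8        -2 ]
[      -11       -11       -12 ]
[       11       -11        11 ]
MN =
[      -77       -77       -84 ]
[      -30      -201       -46 ]
[       22        77        87 ]

Matrix multiplication: (MN)[i][j] = sum over k of M[i][k] * N[k][j].
  (MN)[0][0] = (0)*(3) + (7)*(-11) + (0)*(11) = -77
  (MN)[0][1] = (0)*(8) + (7)*(-11) + (0)*(-11) = -77
  (MN)[0][2] = (0)*(-2) + (7)*(-12) + (0)*(11) = -84
  (MN)[1][0] = (1)*(3) + (11)*(-11) + (8)*(11) = -30
  (MN)[1][1] = (1)*(8) + (11)*(-11) + (8)*(-11) = -201
  (MN)[1][2] = (1)*(-2) + (11)*(-12) + (8)*(11) = -46
  (MN)[2][0] = (-11)*(3) + (-10)*(-11) + (-5)*(11) = 22
  (MN)[2][1] = (-11)*(8) + (-10)*(-11) + (-5)*(-11) = 77
  (MN)[2][2] = (-11)*(-2) + (-10)*(-12) + (-5)*(11) = 87
MN =
[      -77       -77       -84 ]
[      -30      -201       -46 ]
[       22        77        87 ]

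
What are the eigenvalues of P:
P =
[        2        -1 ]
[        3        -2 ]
λ = -1, 1

Solve det(P - λI) = 0. For a 2×2 matrix the characteristic equation is λ² - (trace)λ + det = 0.
trace(P) = a + d = 2 - 2 = 0.
det(P) = a*d - b*c = (2)*(-2) - (-1)*(3) = -4 + 3 = -1.
Characteristic equation: λ² - (0)λ + (-1) = 0.
Discriminant = (0)² - 4*(-1) = 0 + 4 = 4.
λ = (0 ± √4) / 2 = (0 ± 2) / 2 = -1, 1.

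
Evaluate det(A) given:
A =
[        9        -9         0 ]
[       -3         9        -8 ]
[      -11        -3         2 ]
det(A) = -900

Expand along row 0 (cofactor expansion): det(A) = a*(e*i - f*h) - b*(d*i - f*g) + c*(d*h - e*g), where the 3×3 is [[a, b, c], [d, e, f], [g, h, i]].
Minor M_00 = (9)*(2) - (-8)*(-3) = 18 - 24 = -6.
Minor M_01 = (-3)*(2) - (-8)*(-11) = -6 - 88 = -94.
Minor M_02 = (-3)*(-3) - (9)*(-11) = 9 + 99 = 108.
det(A) = (9)*(-6) - (-9)*(-94) + (0)*(108) = -54 - 846 + 0 = -900.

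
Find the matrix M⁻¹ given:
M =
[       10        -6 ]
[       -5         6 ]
det(M) = 30
M⁻¹ =
[      1/5       1/5 ]
[      1/6       1/3 ]

For a 2×2 matrix M = [[a, b], [c, d]] with det(M) ≠ 0, M⁻¹ = (1/det(M)) * [[d, -b], [-c, a]].
det(M) = (10)*(6) - (-6)*(-5) = 60 - 30 = 30.
M⁻¹ = (1/30) * [[6, 6], [5, 10]].
Dividing each entry by 30 and reducing:
M⁻¹ =
[      1/5       1/5 ]
[      1/6       1/3 ]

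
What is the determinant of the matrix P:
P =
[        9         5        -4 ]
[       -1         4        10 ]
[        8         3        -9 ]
det(P) = -99

Expand along row 0 (cofactor expansion): det(P) = a*(e*i - f*h) - b*(d*i - f*g) + c*(d*h - e*g), where the 3×3 is [[a, b, c], [d, e, f], [g, h, i]].
Minor M_00 = (4)*(-9) - (10)*(3) = -36 - 30 = -66.
Minor M_01 = (-1)*(-9) - (10)*(8) = 9 - 80 = -71.
Minor M_02 = (-1)*(3) - (4)*(8) = -3 - 32 = -35.
det(P) = (9)*(-66) - (5)*(-71) + (-4)*(-35) = -594 + 355 + 140 = -99.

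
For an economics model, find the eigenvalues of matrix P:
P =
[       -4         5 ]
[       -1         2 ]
λ = -3, 1

Solve det(P - λI) = 0. For a 2×2 matrix the characteristic equation is λ² - (trace)λ + det = 0.
trace(P) = a + d = -4 + 2 = -2.
det(P) = a*d - b*c = (-4)*(2) - (5)*(-1) = -8 + 5 = -3.
Characteristic equation: λ² - (-2)λ + (-3) = 0.
Discriminant = (-2)² - 4*(-3) = 4 + 12 = 16.
λ = (-2 ± √16) / 2 = (-2 ± 4) / 2 = -3, 1.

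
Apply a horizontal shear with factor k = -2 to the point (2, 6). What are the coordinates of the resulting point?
(-10, 6)

Shear matrix for horizontal shear with factor k = -2:
[[1, -2], [0, 1]]
Result: (2, 6) → (-10, 6)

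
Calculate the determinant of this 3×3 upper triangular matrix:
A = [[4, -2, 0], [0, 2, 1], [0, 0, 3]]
24

The determinant of a triangular matrix is the product of its diagonal entries (the off-diagonal entries above the diagonal do not affect it).
det(A) = (4) * (2) * (3) = 24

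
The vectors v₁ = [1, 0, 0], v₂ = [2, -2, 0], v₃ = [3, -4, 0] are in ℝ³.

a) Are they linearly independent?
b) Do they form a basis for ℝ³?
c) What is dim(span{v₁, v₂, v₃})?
Not independent, not a basis, dim(span) = 2

Check whether v₃ can be written as a linear combination of v₁ and v₂.
v₃ = (-1)·v₁ + (2)·v₂ = [3, -4, 0], so the three vectors are linearly dependent.
Thus they do not form a basis for ℝ³, and dim(span{v₁, v₂, v₃}) = 2 (spanned by v₁ and v₂).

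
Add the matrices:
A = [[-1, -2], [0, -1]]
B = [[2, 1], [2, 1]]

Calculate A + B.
[[1, -1], [2, 0]]

Add corresponding elements:
(-1)+(2)=1
(-2)+(1)=-1
(0)+(2)=2
(-1)+(1)=0
A + B = [[1, -1], [2, 0]]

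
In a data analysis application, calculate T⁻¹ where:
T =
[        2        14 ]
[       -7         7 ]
det(T) = 112
T⁻¹ =
[     1/16      -1/8 ]
[     1/16      1/56 ]

For a 2×2 matrix T = [[a, b], [c, d]] with det(T) ≠ 0, T⁻¹ = (1/det(T)) * [[d, -b], [-c, a]].
det(T) = (2)*(7) - (14)*(-7) = 14 + 98 = 112.
T⁻¹ = (1/112) * [[7, -14], [7, 2]].
Dividing each entry by 112 and reducing:
T⁻¹ =
[     1/16      -1/8 ]
[     1/16      1/56 ]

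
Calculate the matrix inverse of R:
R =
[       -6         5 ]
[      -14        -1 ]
det(R) = 76
R⁻¹ =
[    -1/76     -5/76 ]
[     7/38     -3/38 ]

For a 2×2 matrix R = [[a, b], [c, d]] with det(R) ≠ 0, R⁻¹ = (1/det(R)) * [[d, -b], [-c, a]].
det(R) = (-6)*(-1) - (5)*(-14) = 6 + 70 = 76.
R⁻¹ = (1/76) * [[-1, -5], [14, -6]].
Dividing each entry by 76 and reducing:
R⁻¹ =
[    -1/76     -5/76 ]
[     7/38     -3/38 ]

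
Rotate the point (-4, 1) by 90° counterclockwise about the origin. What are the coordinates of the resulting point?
(-1, -4)

Rotation matrix R(θ) = [[cos θ, -sin θ], [sin θ, cos θ]]; for θ = 90°:
R = [[0, -1], [1, 0]]
Result: R × [-4, 1]ᵀ = [0·-4 + (-1)·1, 1·-4 + (0)·1]ᵀ = (-1, -4)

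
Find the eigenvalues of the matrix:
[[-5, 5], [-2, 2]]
λ = -3 and λ = 0

Characteristic equation: det(A - λI) = 0
λ² - (trace)λ + (det) = 0
λ² - (-3)λ + (0) = 0
λ² + 3λ + 0 = 0
Solving: λ = -3, 0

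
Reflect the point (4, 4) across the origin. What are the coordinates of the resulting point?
(-4, -4)

Reflection across origin: (4, 4) → (-4, -4)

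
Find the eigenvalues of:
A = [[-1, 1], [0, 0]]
λ = -1, 0

Solve det(A - λI) = 0. For a 2×2 matrix this is λ² - (trace)λ + det = 0.
trace(A) = -1 + 0 = -1.
det(A) = (-1)*(0) - (1)*(0) = 0 - 0 = 0.
Characteristic equation: λ² - (-1)λ + (0) = 0.
Discriminant: (-1)² - 4*(0) = 1 - 0 = 1.
Roots: λ = (-1 ± √1) / 2 = -1, 0.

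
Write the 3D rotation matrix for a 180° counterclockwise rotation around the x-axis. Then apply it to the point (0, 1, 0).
R = [[1, 0, 0], [0, -1, 0], [0, 0, -1]]; R·(0, 1, 0) = (0, -1, 0)

Rotation matrix for 180° around x-axis:
cos(180°) = -1, sin(180°) = 0
R = [[1, 0, 0], [0, -1, 0], [0, 0, -1]]
Apply to (0, 1, 0): R·[0, 1, 0]ᵀ = (0, -1, 0)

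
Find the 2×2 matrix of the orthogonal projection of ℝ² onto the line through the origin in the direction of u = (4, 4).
[[1/2, 1/2], [1/2, 1/2]]

The orthogonal projection onto the line spanned by a nonzero vector u = (a, b) has matrix P = (u uᵀ) / (uᵀ u) = (1/(a² + b²)) · [[a², ab], [ab, b²]].
Here u = (4, 4), so a² + b² = 16 + 16 = 32.
P = (1/32) · [[16, 16], [16, 16]] = [[1/2, 1/2], [1/2, 1/2]].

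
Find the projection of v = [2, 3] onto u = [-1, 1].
[-1/2, 1/2]

The projection of v onto u is proj_u(v) = ((v·u) / (u·u)) · u.
v·u = (2)*(-1) + (3)*(1) = 1.
u·u = (-1)*(-1) + (1)*(1) = 2.
coefficient = 1 / 2 = 1/2.
proj_u(v) = 1/2 · [-1, 1] = [-1/2, 1/2].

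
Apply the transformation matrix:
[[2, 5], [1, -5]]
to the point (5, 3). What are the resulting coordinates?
(25, -10)

Matrix multiplication:
[[2, 5], [1, -5]] × [5, 3]ᵀ
= [2×5 + 5×3, 1×5 + -5×3]ᵀ
= [25.0000, -10.0000]ᵀ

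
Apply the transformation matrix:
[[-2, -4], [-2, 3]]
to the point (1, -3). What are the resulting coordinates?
(10, -11)

Matrix multiplication:
[[-2, -4], [-2, 3]] × [1, -3]ᵀ
= [-2×1 + -4×-3, -2×1 + 3×-3]ᵀ
= [10.0000, -11.0000]ᵀ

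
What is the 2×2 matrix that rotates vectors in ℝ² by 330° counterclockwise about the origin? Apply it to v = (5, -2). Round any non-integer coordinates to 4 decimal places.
R = [[√3/2, 1/2], [-1/2, √3/2]]; R·v = (3.3301, -4.2321)

A counterclockwise rotation by angle θ in ℝ² has matrix R(θ) = [[cos θ, -sin θ], [sin θ, cos θ]].
For θ = 330°: cos θ = √3/2, sin θ = -1/2.
R(330°) = [[√3/2, 1/2], [-1/2, √3/2]].
R·v = [√3/2·5 + (1/2)·-2, -1/2·5 + √3/2·-2] = (3.3301, -4.2321).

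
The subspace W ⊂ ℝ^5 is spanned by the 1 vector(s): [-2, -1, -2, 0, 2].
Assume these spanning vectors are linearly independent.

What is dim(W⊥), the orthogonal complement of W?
dim(W⊥) = 4

For any subspace W of ℝ^n, dim(W) + dim(W⊥) = n (the whole-space dimension).
Here the given 1 vectors are linearly independent, so dim(W) = 1.
Thus dim(W⊥) = n - dim(W) = 5 - 1 = 4.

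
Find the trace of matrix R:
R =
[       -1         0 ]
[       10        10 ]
tr(R) = -1 + 10 = 9

The trace of a square matrix is the sum of its diagonal entries.
Diagonal entries of R: R[0][0] = -1, R[1][1] = 10.
tr(R) = -1 + 10 = 9.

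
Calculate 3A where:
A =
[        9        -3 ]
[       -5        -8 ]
3A =
[       27        -9 ]
[      -15       -24 ]

Scalar multiplication is elementwise: (3A)[i][j] = 3 * A[i][j].
  (3A)[0][0] = 3 * (9) = 27
  (3A)[0][1] = 3 * (-3) = -9
  (3A)[1][0] = 3 * (-5) = -15
  (3A)[1][1] = 3 * (-8) = -24
3A =
[       27        -9 ]
[      -15       -24 ]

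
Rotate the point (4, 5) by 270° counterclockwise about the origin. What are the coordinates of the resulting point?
(5, -4)

Rotation matrix R(θ) = [[cos θ, -sin θ], [sin θ, cos θ]]; for θ = 270°:
R = [[0, 1], [-1, 0]]
Result: R × [4, 5]ᵀ = [0·4 + (1)·5, -1·4 + (0)·5]ᵀ = (5, -4)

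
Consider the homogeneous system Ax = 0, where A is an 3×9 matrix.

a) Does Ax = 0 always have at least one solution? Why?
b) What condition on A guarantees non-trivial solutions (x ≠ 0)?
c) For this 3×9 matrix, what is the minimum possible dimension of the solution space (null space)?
a) Yes, x = 0 is always a solution. b) When A has linearly dependent columns (rank < n). c) Minimum nullity = 6.

a) x = 0 satisfies A·0 = 0, so the zero vector is always a solution.
b) Non-trivial solutions exist iff the columns of A are linearly dependent, equivalently rank(A) < n (the number of columns).
c) By rank-nullity, rank(A) + nullity(A) = n = 9. Since A has only 3 rows, rank(A) ≤ 3, so nullity(A) ≥ 9 - 3 = 6.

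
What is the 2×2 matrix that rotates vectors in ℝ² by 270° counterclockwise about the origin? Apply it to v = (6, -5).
R = [[0, 1], [-1, 0]]; R·v = (-5, -6)

A counterclockwise rotation by angle θ in ℝ² has matrix R(θ) = [[cos θ, -sin θ], [sin θ, cos θ]].
For θ = 270°: cos θ = 0, sin θ = -1.
R(270°) = [[0, 1], [-1, 0]].
R·v = [0·6 + (1)·-5, -1·6 + 0·-5] = (-5, -6).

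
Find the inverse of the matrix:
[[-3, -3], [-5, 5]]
[[-1/6, -1/10], [-1/6, 1/10]]

For [[a,b],[c,d]], inverse = (1/det)·[[d,-b],[-c,a]]
det = -3·5 - -3·-5 = -30
Inverse = (1/-30)·[[5, 3], [5, -3]]
        = [[-1/6, -1/10], [-1/6, 1/10]]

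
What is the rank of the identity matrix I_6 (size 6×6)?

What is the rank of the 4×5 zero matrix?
rank(I_6) = 6, rank(0) = 0

The identity I_6 has 6 columns that are the standard basis vectors e_1, …, e_6. These are linearly independent, so all 6 columns are pivots and rank(I_6) = 6.
The 4×5 zero matrix has every entry zero, so every row is the zero row and there are no pivots; rank(0) = 0.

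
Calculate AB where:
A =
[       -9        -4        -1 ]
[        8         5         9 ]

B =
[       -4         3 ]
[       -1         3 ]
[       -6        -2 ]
AB =
[       46       -37 ]
[      -91        21 ]

Matrix multiplication: (AB)[i][j] = sum over k of A[i][k] * B[k][j].
  (AB)[0][0] = (-9)*(-4) + (-4)*(-1) + (-1)*(-6) = 46
  (AB)[0][1] = (-9)*(3) + (-4)*(3) + (-1)*(-2) = -37
  (AB)[1][0] = (8)*(-4) + (5)*(-1) + (9)*(-6) = -91
  (AB)[1][1] = (8)*(3) + (5)*(3) + (9)*(-2) = 21
AB =
[       46       -37 ]
[      -91        21 ]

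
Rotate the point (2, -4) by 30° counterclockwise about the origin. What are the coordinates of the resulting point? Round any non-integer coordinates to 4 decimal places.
(3.7321, -2.4641)

Rotation matrix R(θ) = [[cos θ, -sin θ], [sin θ, cos θ]]; for θ = 30°:
R = [[√3/2, -1/2], [1/2, √3/2]]
Result: R × [2, -4]ᵀ = [√3/2·2 + (-1/2)·-4, 1/2·2 + (√3/2)·-4]ᵀ = (3.7321, -2.4641)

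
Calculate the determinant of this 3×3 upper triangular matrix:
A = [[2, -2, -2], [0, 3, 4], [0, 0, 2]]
12

The determinant of a triangular matrix is the product of its diagonal entries (the off-diagonal entries above the diagonal do not affect it).
det(A) = (2) * (3) * (2) = 12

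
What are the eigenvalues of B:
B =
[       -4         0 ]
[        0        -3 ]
λ = -4, -3

Solve det(B - λI) = 0. For a 2×2 matrix the characteristic equation is λ² - (trace)λ + det = 0.
trace(B) = a + d = -4 - 3 = -7.
det(B) = a*d - b*c = (-4)*(-3) - (0)*(0) = 12 - 0 = 12.
Characteristic equation: λ² - (-7)λ + (12) = 0.
Discriminant = (-7)² - 4*(12) = 49 - 48 = 1.
λ = (-7 ± √1) / 2 = (-7 ± 1) / 2 = -4, -3.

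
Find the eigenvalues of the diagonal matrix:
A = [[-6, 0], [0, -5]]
λ₁ = -6, λ₂ = -5

The characteristic polynomial of A is det(A - λI) = (-6 - λ)(-5 - λ) = 0.
The roots are λ = -6 and λ = -5, so the eigenvalues are the diagonal entries.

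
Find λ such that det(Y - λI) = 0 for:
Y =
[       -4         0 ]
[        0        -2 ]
λ = -4, -2

Solve det(Y - λI) = 0. For a 2×2 matrix the characteristic equation is λ² - (trace)λ + det = 0.
trace(Y) = a + d = -4 - 2 = -6.
det(Y) = a*d - b*c = (-4)*(-2) - (0)*(0) = 8 - 0 = 8.
Characteristic equation: λ² - (-6)λ + (8) = 0.
Discriminant = (-6)² - 4*(8) = 36 - 32 = 4.
λ = (-6 ± √4) / 2 = (-6 ± 2) / 2 = -4, -2.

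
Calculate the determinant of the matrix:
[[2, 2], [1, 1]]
0

For a 2×2 matrix [[a, b], [c, d]], det = ad - bc
det = (2)(1) - (2)(1) = 2 - 2 = 0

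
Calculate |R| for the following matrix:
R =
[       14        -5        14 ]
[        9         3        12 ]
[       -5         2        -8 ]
det(R) = -270

Expand along row 0 (cofactor expansion): det(R) = a*(e*i - f*h) - b*(d*i - f*g) + c*(d*h - e*g), where the 3×3 is [[a, b, c], [d, e, f], [g, h, i]].
Minor M_00 = (3)*(-8) - (12)*(2) = -24 - 24 = -48.
Minor M_01 = (9)*(-8) - (12)*(-5) = -72 + 60 = -12.
Minor M_02 = (9)*(2) - (3)*(-5) = 18 + 15 = 33.
det(R) = (14)*(-48) - (-5)*(-12) + (14)*(33) = -672 - 60 + 462 = -270.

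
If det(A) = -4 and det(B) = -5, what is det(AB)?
20

Use the multiplicative property of determinants: det(AB) = det(A)*det(B).
det(AB) = (-4)*(-5) = 20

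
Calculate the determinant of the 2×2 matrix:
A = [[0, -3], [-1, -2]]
-3

For A = [[a, b], [c, d]], det(A) = a*d - b*c.
det(A) = (0)*(-2) - (-3)*(-1) = 0 - 3 = -3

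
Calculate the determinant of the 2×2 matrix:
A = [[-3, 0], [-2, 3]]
-9

For A = [[a, b], [c, d]], det(A) = a*d - b*c.
det(A) = (-3)*(3) - (0)*(-2) = -9 - 0 = -9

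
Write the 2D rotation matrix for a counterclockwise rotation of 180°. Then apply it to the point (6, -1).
R = [[-1, 0], [0, -1]]; R·(6, -1) = (-6, 1)

Rotation matrix formula: R(θ) = [[cos θ, -sin θ], [sin θ, cos θ]]
For θ = 180°:
cos(180°) = -1
sin(180°) = 0
R = [[-1, 0], [0, -1]]
Apply to (6, -1): [-1·6 + (0)·-1, 0·6 + -1·-1] = (-6, 1)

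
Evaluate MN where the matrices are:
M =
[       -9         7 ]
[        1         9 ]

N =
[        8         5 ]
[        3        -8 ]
MN =
[      -51      -101 ]
[       35       -67 ]

Matrix multiplication: (MN)[i][j] = sum over k of M[i][k] * N[k][j].
  (MN)[0][0] = (-9)*(8) + (7)*(3) = -51
  (MN)[0][1] = (-9)*(5) + (7)*(-8) = -101
  (MN)[1][0] = (1)*(8) + (9)*(3) = 35
  (MN)[1][1] = (1)*(5) + (9)*(-8) = -67
MN =
[      -51      -101 ]
[       35       -67 ]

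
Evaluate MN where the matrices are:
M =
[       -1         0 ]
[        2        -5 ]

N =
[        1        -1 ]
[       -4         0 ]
MN =
[       -1         1 ]
[       22        -2 ]

Matrix multiplication: (MN)[i][j] = sum over k of M[i][k] * N[k][j].
  (MN)[0][0] = (-1)*(1) + (0)*(-4) = -1
  (MN)[0][1] = (-1)*(-1) + (0)*(0) = 1
  (MN)[1][0] = (2)*(1) + (-5)*(-4) = 22
  (MN)[1][1] = (2)*(-1) + (-5)*(0) = -2
MN =
[       -1         1 ]
[       22        -2 ]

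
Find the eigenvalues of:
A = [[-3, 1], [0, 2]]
λ = -3, 2

Solve det(A - λI) = 0. For a 2×2 matrix this is λ² - (trace)λ + det = 0.
trace(A) = -3 + 2 = -1.
det(A) = (-3)*(2) - (1)*(0) = -6 - 0 = -6.
Characteristic equation: λ² - (-1)λ + (-6) = 0.
Discriminant: (-1)² - 4*(-6) = 1 + 24 = 25.
Roots: λ = (-1 ± √25) / 2 = -3, 2.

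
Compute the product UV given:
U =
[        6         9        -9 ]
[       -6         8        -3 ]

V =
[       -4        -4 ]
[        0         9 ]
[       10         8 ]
UV =
[     -114       -15 ]
[       -6        72 ]

Matrix multiplication: (UV)[i][j] = sum over k of U[i][k] * V[k][j].
  (UV)[0][0] = (6)*(-4) + (9)*(0) + (-9)*(10) = -114
  (UV)[0][1] = (6)*(-4) + (9)*(9) + (-9)*(8) = -15
  (UV)[1][0] = (-6)*(-4) + (8)*(0) + (-3)*(10) = -6
  (UV)[1][1] = (-6)*(-4) + (8)*(9) + (-3)*(8) = 72
UV =
[     -114       -15 ]
[       -6        72 ]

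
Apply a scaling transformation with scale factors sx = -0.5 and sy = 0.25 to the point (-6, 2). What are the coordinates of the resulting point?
(3.0, 0.5)

Scaling matrix:
[[-0.50, 0], [0, 0.25]]
Result: (-6 × -0.5, 2 × 0.25) = (3.0, 0.5)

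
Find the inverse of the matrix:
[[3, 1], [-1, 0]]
[[0, -1], [1, 3]]

For [[a,b],[c,d]], inverse = (1/det)·[[d,-b],[-c,a]]
det = 3·0 - 1·-1 = 1
Inverse = (1/1)·[[0, -1], [1, 3]]
        = [[0, -1], [1, 3]]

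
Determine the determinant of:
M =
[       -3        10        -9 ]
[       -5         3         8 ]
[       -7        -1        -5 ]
det(M) = -1023

Expand along row 0 (cofactor expansion): det(M) = a*(e*i - f*h) - b*(d*i - f*g) + c*(d*h - e*g), where the 3×3 is [[a, b, c], [d, e, f], [g, h, i]].
Minor M_00 = (3)*(-5) - (8)*(-1) = -15 + 8 = -7.
Minor M_01 = (-5)*(-5) - (8)*(-7) = 25 + 56 = 81.
Minor M_02 = (-5)*(-1) - (3)*(-7) = 5 + 21 = 26.
det(M) = (-3)*(-7) - (10)*(81) + (-9)*(26) = 21 - 810 - 234 = -1023.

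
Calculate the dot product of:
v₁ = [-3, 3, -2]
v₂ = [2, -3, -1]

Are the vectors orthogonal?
-13, No

The dot product is the sum of products of corresponding components.
v₁·v₂ = (-3)*(2) + (3)*(-3) + (-2)*(-1) = -6 - 9 + 2 = -13.
Two vectors are orthogonal iff their dot product is 0; here the dot product is -13, so the vectors are not orthogonal.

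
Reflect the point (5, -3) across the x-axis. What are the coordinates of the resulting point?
(5, 3)

Reflection across x-axis: (5, -3) → (5, 3)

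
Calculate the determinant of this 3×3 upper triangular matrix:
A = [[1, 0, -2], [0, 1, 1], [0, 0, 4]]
4

The determinant of a triangular matrix is the product of its diagonal entries (the off-diagonal entries above the diagonal do not affect it).
det(A) = (1) * (1) * (4) = 4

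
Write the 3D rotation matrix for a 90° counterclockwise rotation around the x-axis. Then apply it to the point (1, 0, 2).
R = [[1, 0, 0], [0, 0, -1], [0, 1, 0]]; R·(1, 0, 2) = (1, -2, 0)

Rotation matrix for 90° around x-axis:
cos(90°) = 0, sin(90°) = 1
R = [[1, 0, 0], [0, 0, -1], [0, 1, 0]]
Apply to (1, 0, 2): R·[1, 0, 2]ᵀ = (1, -2, 0)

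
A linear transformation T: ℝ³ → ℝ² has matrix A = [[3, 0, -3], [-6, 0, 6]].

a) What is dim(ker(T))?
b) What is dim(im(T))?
dim(ker) = 2, dim(im) = 1

Observe that row 2 = -2 × row 1 (so the rows are linearly dependent).
Thus rank(A) = 1 (only one linearly independent row).
dim(im(T)) = rank(A) = 1.
By the rank-nullity theorem applied to T: ℝ³ → ℝ², rank(A) + nullity(A) = 3 (the domain dimension), so dim(ker(T)) = 3 - 1 = 2.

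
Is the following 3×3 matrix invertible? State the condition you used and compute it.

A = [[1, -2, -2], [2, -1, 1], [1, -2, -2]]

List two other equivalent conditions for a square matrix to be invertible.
No, not invertible; det(A) = 0 (two rows are equal, so the rows are linearly dependent). Equivalent conditions (failing for this A): rank(A) < 3; Ax = 0 has non-trivial solutions; 0 is an eigenvalue; the columns are linearly dependent.

To check invertibility, compute det(A).
In this matrix, row 0 and the last row are identical, so one row is a scalar multiple of another and the rows are linearly dependent.
A matrix with linearly dependent rows has det = 0 and is not invertible.
Equivalent failed conditions:
- rank(A) < 3.
- Ax = 0 has non-trivial solutions.
- 0 is an eigenvalue.
- The columns are linearly dependent.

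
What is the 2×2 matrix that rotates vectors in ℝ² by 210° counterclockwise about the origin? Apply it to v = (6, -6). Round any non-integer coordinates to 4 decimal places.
R = [[-√3/2, 1/2], [-1/2, -√3/2]]; R·v = (-8.1962, 2.1962)

A counterclockwise rotation by angle θ in ℝ² has matrix R(θ) = [[cos θ, -sin θ], [sin θ, cos θ]].
For θ = 210°: cos θ = -√3/2, sin θ = -1/2.
R(210°) = [[-√3/2, 1/2], [-1/2, -√3/2]].
R·v = [-√3/2·6 + (1/2)·-6, -1/2·6 + -√3/2·-6] = (-8.1962, 2.1962).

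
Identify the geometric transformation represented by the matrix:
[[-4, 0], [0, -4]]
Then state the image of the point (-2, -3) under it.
uniform scaling by factor -4; image of (-2, -3) is (8, 12)

This is a diagonal matrix with equal entries -4, so it scales both axes by the same factor -4.
The matrix [[-4, 0], [0, -4]] represents: uniform scaling by factor -4.
Applying it to (-2, -3): [-4·-2 + 0·-3, 0·-2 + -4·-3] = (8, 12).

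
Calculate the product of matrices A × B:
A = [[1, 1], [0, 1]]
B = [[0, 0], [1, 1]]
[[1, 1], [1, 1]]

Matrix multiplication:
C[0][0] = 1×0 + 1×1 = 1
C[0][1] = 1×0 + 1×1 = 1
C[1][0] = 0×0 + 1×1 = 1
C[1][1] = 0×0 + 1×1 = 1
Result: [[1, 1], [1, 1]]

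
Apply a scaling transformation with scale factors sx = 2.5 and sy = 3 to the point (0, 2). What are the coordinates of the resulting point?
(0.0, 6)

Scaling matrix:
[[2.50, 0], [0, 3]]
Result: (0 × 2.5, 2 × 3) = (0.0, 6)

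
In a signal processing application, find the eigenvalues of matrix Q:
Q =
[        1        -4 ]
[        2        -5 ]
λ = -3, -1

Solve det(Q - λI) = 0. For a 2×2 matrix the characteristic equation is λ² - (trace)λ + det = 0.
trace(Q) = a + d = 1 - 5 = -4.
det(Q) = a*d - b*c = (1)*(-5) - (-4)*(2) = -5 + 8 = 3.
Characteristic equation: λ² - (-4)λ + (3) = 0.
Discriminant = (-4)² - 4*(3) = 16 - 12 = 4.
λ = (-4 ± √4) / 2 = (-4 ± 2) / 2 = -3, -1.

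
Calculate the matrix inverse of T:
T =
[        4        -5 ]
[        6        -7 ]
det(T) = 2
T⁻¹ =
[     -7/2       5/2 ]
[       -3         2 ]

For a 2×2 matrix T = [[a, b], [c, d]] with det(T) ≠ 0, T⁻¹ = (1/det(T)) * [[d, -b], [-c, a]].
det(T) = (4)*(-7) - (-5)*(6) = -28 + 30 = 2.
T⁻¹ = (1/2) * [[-7, 5], [-6, 4]].
Dividing each entry by 2 and reducing:
T⁻¹ =
[     -7/2       5/2 ]
[       -3         2 ]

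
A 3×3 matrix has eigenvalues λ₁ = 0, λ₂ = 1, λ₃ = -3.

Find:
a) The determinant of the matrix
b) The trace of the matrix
det = 0, trace = -2

Two standard eigenvalue identities:
- det(A) equals the product of the eigenvalues (counted with multiplicity).
- trace(A) equals the sum of the eigenvalues.
det(A) = (0)*(1)*(-3) = 0.
trace(A) = 0 + 1 - 3 = -2.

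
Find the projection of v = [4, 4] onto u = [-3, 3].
[0, 0]

The projection of v onto u is proj_u(v) = ((v·u) / (u·u)) · u.
v·u = (4)*(-3) + (4)*(3) = 0.
u·u = (-3)*(-3) + (3)*(3) = 18.
coefficient = 0 / 18 = 0.
proj_u(v) = 0 · [-3, 3] = [0, 0].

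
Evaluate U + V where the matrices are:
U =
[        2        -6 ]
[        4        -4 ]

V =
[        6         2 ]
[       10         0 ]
U + V =
[        8        -4 ]
[       14        -4 ]

Matrix addition is elementwise: (U+V)[i][j] = U[i][j] + V[i][j].
  (U+V)[0][0] = (2) + (6) = 8
  (U+V)[0][1] = (-6) + (2) = -4
  (U+V)[1][0] = (4) + (10) = 14
  (U+V)[1][1] = (-4) + (0) = -4
U + V =
[        8        -4 ]
[       14        -4 ]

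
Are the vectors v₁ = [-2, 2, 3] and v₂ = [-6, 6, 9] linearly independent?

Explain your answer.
No, linearly dependent (v₂ = 3·v₁)

Check whether there is a scalar k with v₂ = k·v₁.
Comparing components, k = 3 satisfies 3·[-2, 2, 3] = [-6, 6, 9].
Since v₂ is a scalar multiple of v₁, the two vectors are linearly dependent.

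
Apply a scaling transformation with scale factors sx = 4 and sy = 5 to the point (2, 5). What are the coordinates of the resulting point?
(8, 25)

Scaling matrix:
[[4, 0], [0, 5]]
Result: (2 × 4, 5 × 5) = (8, 25)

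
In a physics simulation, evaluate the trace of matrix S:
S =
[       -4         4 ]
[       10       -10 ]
tr(S) = -4 - 10 = -14

The trace of a square matrix is the sum of its diagonal entries.
Diagonal entries of S: S[0][0] = -4, S[1][1] = -10.
tr(S) = -4 - 10 = -14.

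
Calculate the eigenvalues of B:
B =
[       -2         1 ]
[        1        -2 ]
λ = -3, -1

Solve det(B - λI) = 0. For a 2×2 matrix the characteristic equation is λ² - (trace)λ + det = 0.
trace(B) = a + d = -2 - 2 = -4.
det(B) = a*d - b*c = (-2)*(-2) - (1)*(1) = 4 - 1 = 3.
Characteristic equation: λ² - (-4)λ + (3) = 0.
Discriminant = (-4)² - 4*(3) = 16 - 12 = 4.
λ = (-4 ± √4) / 2 = (-4 ± 2) / 2 = -3, -1.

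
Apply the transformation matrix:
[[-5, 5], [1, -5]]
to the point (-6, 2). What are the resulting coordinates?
(40, -16)

Matrix multiplication:
[[-5, 5], [1, -5]] × [-6, 2]ᵀ
= [-5×-6 + 5×2, 1×-6 + -5×2]ᵀ
= [40.0000, -16.0000]ᵀ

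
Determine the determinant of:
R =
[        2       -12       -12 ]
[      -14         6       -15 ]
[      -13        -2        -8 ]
det(R) = -2424

Expand along row 0 (cofactor expansion): det(R) = a*(e*i - f*h) - b*(d*i - f*g) + c*(d*h - e*g), where the 3×3 is [[a, b, c], [d, e, f], [g, h, i]].
Minor M_00 = (6)*(-8) - (-15)*(-2) = -48 - 30 = -78.
Minor M_01 = (-14)*(-8) - (-15)*(-13) = 112 - 195 = -83.
Minor M_02 = (-14)*(-2) - (6)*(-13) = 28 + 78 = 106.
det(R) = (2)*(-78) - (-12)*(-83) + (-12)*(106) = -156 - 996 - 1272 = -2424.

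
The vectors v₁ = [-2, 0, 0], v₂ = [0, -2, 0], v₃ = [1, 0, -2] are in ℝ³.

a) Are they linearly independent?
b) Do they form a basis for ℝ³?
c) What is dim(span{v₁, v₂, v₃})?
Yes independent, yes basis, dim = 3

Stack v₁, v₂, v₃ as rows of a 3×3 matrix.
[[-2, 0, 0]; [0, -2, 0]; [1, 0, -2]] is already lower triangular with nonzero diagonal entries (-2, -2, -2), so its determinant is the product of the diagonal entries, det = (-2)·(-2)·(-2) = -8 ≠ 0, and the rows are linearly independent.
Three linearly independent vectors in ℝ³ form a basis for ℝ³, so dim(span{v₁,v₂,v₃}) = 3.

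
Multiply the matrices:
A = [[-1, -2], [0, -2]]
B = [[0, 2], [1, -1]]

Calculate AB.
[[-2, 0], [-2, 2]]

Each entry (i,j) of AB = sum over k of A[i][k]*B[k][j].
(AB)[0][0] = (-1)*(0) + (-2)*(1) = -2
(AB)[0][1] = (-1)*(2) + (-2)*(-1) = 0
(AB)[1][0] = (0)*(0) + (-2)*(1) = -2
(AB)[1][1] = (0)*(2) + (-2)*(-1) = 2
AB = [[-2, 0], [-2, 2]]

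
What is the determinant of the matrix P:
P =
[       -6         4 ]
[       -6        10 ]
det(P) = -36

For a 2×2 matrix [[a, b], [c, d]], det = a*d - b*c.
det(P) = (-6)*(10) - (4)*(-6) = -60 + 24 = -36.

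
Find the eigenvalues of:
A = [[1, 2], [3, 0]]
λ = -2, 3

Solve det(A - λI) = 0. For a 2×2 matrix this is λ² - (trace)λ + det = 0.
trace(A) = 1 + 0 = 1.
det(A) = (1)*(0) - (2)*(3) = 0 - 6 = -6.
Characteristic equation: λ² - (1)λ + (-6) = 0.
Discriminant: (1)² - 4*(-6) = 1 + 24 = 25.
Roots: λ = (1 ± √25) / 2 = -2, 3.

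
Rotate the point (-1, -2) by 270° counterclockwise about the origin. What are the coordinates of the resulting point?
(-2, 1)

Rotation matrix R(θ) = [[cos θ, -sin θ], [sin θ, cos θ]]; for θ = 270°:
R = [[0, 1], [-1, 0]]
Result: R × [-1, -2]ᵀ = [0·-1 + (1)·-2, -1·-1 + (0)·-2]ᵀ = (-2, 1)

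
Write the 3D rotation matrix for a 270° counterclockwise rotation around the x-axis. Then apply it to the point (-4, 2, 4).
R = [[1, 0, 0], [0, 0, 1], [0, -1, 0]]; R·(-4, 2, 4) = (-4, 4, -2)

Rotation matrix for 270° around x-axis:
cos(270°) = 0, sin(270°) = -1
R = [[1, 0, 0], [0, 0, 1], [0, -1, 0]]
Apply to (-4, 2, 4): R·[-4, 2, 4]ᵀ = (-4, 4, -2)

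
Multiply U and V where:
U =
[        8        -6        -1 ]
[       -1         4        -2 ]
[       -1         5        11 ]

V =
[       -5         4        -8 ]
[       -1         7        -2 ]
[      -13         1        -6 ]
UV =
[      -21       -11       -46 ]
[       27        22        12 ]
[     -143        42       -68 ]

Matrix multiplication: (UV)[i][j] = sum over k of U[i][k] * V[k][j].
  (UV)[0][0] = (8)*(-5) + (-6)*(-1) + (-1)*(-13) = -21
  (UV)[0][1] = (8)*(4) + (-6)*(7) + (-1)*(1) = -11
  (UV)[0][2] = (8)*(-8) + (-6)*(-2) + (-1)*(-6) = -46
  (UV)[1][0] = (-1)*(-5) + (4)*(-1) + (-2)*(-13) = 27
  (UV)[1][1] = (-1)*(4) + (4)*(7) + (-2)*(1) = 22
  (UV)[1][2] = (-1)*(-8) + (4)*(-2) + (-2)*(-6) = 12
  (UV)[2][0] = (-1)*(-5) + (5)*(-1) + (11)*(-13) = -143
  (UV)[2][1] = (-1)*(4) + (5)*(7) + (11)*(1) = 42
  (UV)[2][2] = (-1)*(-8) + (5)*(-2) + (11)*(-6) = -68
UV =
[      -21       -11       -46 ]
[       27        22        12 ]
[     -143        42       -68 ]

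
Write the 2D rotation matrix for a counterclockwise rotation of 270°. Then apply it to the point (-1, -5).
R = [[0, 1], [-1, 0]]; R·(-1, -5) = (-5, 1)

Rotation matrix formula: R(θ) = [[cos θ, -sin θ], [sin θ, cos θ]]
For θ = 270°:
cos(270°) = 0
sin(270°) = -1
R = [[0, 1], [-1, 0]]
Apply to (-1, -5): [0·-1 + (1)·-5, -1·-1 + 0·-5] = (-5, 1)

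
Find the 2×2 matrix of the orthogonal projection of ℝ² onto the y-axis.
[[0, 0], [0, 1]]

The orthogonal projection onto the line spanned by a nonzero vector u = (a, b) has matrix P = (u uᵀ) / (uᵀ u) = (1/(a² + b²)) · [[a², ab], [ab, b²]].
Here u = (0, 1), so a² + b² = 0 + 1 = 1.
P = (1/1) · [[0, 0], [0, 1]] = [[0, 0], [0, 1]].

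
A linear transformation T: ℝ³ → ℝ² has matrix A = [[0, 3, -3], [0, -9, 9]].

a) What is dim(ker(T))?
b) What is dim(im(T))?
dim(ker) = 2, dim(im) = 1

Observe that row 2 = -3 × row 1 (so the rows are linearly dependent).
Thus rank(A) = 1 (only one linearly independent row).
dim(im(T)) = rank(A) = 1.
By the rank-nullity theorem applied to T: ℝ³ → ℝ², rank(A) + nullity(A) = 3 (the domain dimension), so dim(ker(T)) = 3 - 1 = 2.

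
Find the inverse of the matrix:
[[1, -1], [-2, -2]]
[[1/2, -1/4], [-1/2, -1/4]]

For [[a,b],[c,d]], inverse = (1/det)·[[d,-b],[-c,a]]
det = 1·-2 - -1·-2 = -4
Inverse = (1/-4)·[[-2, 1], [2, 1]]
        = [[1/2, -1/4], [-1/2, -1/4]]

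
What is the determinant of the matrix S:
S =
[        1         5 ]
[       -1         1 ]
det(S) = 6

For a 2×2 matrix [[a, b], [c, d]], det = a*d - b*c.
det(S) = (1)*(1) - (5)*(-1) = 1 + 5 = 6.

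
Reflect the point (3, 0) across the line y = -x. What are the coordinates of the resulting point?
(0, -3)

Reflection across line y = -x: (3, 0) → (0, -3)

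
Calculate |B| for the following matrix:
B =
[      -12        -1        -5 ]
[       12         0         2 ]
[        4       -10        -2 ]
det(B) = 328

Expand along row 0 (cofactor expansion): det(B) = a*(e*i - f*h) - b*(d*i - f*g) + c*(d*h - e*g), where the 3×3 is [[a, b, c], [d, e, f], [g, h, i]].
Minor M_00 = (0)*(-2) - (2)*(-10) = 0 + 20 = 20.
Minor M_01 = (12)*(-2) - (2)*(4) = -24 - 8 = -32.
Minor M_02 = (12)*(-10) - (0)*(4) = -120 - 0 = -120.
det(B) = (-12)*(20) - (-1)*(-32) + (-5)*(-120) = -240 - 32 + 600 = 328.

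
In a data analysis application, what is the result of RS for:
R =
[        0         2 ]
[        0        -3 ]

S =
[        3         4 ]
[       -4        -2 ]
RS =
[       -8        -4 ]
[       12         6 ]

Matrix multiplication: (RS)[i][j] = sum over k of R[i][k] * S[k][j].
  (RS)[0][0] = (0)*(3) + (2)*(-4) = -8
  (RS)[0][1] = (0)*(4) + (2)*(-2) = -4
  (RS)[1][0] = (0)*(3) + (-3)*(-4) = 12
  (RS)[1][1] = (0)*(4) + (-3)*(-2) = 6
RS =
[       -8        -4 ]
[       12         6 ]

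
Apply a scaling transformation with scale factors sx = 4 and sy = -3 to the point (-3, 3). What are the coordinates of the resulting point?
(-12, -9)

Scaling matrix:
[[4, 0], [0, -3]]
Result: (-3 × 4, 3 × -3) = (-12, -9)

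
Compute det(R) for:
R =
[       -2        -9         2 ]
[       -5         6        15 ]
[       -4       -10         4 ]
det(R) = 160

Expand along row 0 (cofactor expansion): det(R) = a*(e*i - f*h) - b*(d*i - f*g) + c*(d*h - e*g), where the 3×3 is [[a, b, c], [d, e, f], [g, h, i]].
Minor M_00 = (6)*(4) - (15)*(-10) = 24 + 150 = 174.
Minor M_01 = (-5)*(4) - (15)*(-4) = -20 + 60 = 40.
Minor M_02 = (-5)*(-10) - (6)*(-4) = 50 + 24 = 74.
det(R) = (-2)*(174) - (-9)*(40) + (2)*(74) = -348 + 360 + 148 = 160.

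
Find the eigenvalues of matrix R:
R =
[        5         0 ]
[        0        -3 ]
λ = -3, 5

Solve det(R - λI) = 0. For a 2×2 matrix the characteristic equation is λ² - (trace)λ + det = 0.
trace(R) = a + d = 5 - 3 = 2.
det(R) = a*d - b*c = (5)*(-3) - (0)*(0) = -15 - 0 = -15.
Characteristic equation: λ² - (2)λ + (-15) = 0.
Discriminant = (2)² - 4*(-15) = 4 + 60 = 64.
λ = (2 ± √64) / 2 = (2 ± 8) / 2 = -3, 5.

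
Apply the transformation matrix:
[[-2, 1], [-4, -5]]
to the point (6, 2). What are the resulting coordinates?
(-10, -34)

Matrix multiplication:
[[-2, 1], [-4, -5]] × [6, 2]ᵀ
= [-2×6 + 1×2, -4×6 + -5×2]ᵀ
= [-10.0000, -34.0000]ᵀ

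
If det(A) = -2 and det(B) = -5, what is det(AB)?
10

Use the multiplicative property of determinants: det(AB) = det(A)*det(B).
det(AB) = (-2)*(-5) = 10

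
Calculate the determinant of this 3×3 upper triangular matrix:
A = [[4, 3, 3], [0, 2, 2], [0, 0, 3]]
24

The determinant of a triangular matrix is the product of its diagonal entries (the off-diagonal entries above the diagonal do not affect it).
det(A) = (4) * (2) * (3) = 24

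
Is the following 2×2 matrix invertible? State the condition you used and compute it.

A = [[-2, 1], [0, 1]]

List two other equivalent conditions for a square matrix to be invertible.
Yes, invertible; det(A) = -2 ≠ 0. Equivalent conditions: rank(A) = 2; Ax = 0 has only the trivial solution; 0 is not an eigenvalue; the columns of A are linearly independent.

To check invertibility, compute det(A).
The given matrix is triangular, so det(A) equals the product of its diagonal entries = -2 ≠ 0.
Since det(A) ≠ 0, A is invertible.
Equivalent conditions for a square matrix A to be invertible:
- rank(A) = 2 (full rank).
- The homogeneous system Ax = 0 has only the trivial solution x = 0.
- 0 is not an eigenvalue of A.
- The columns (equivalently rows) of A are linearly independent.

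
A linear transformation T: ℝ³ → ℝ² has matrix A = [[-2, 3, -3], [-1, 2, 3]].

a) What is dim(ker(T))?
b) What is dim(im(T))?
dim(ker) = 1, dim(im) = 2

The two rows are not scalar multiples of one another (no single k satisfies row 2 = k × row 1), so they are linearly independent.
Thus rank(A) = 2.
dim(im(T)) = rank(A) = 2.
By the rank-nullity theorem applied to T: ℝ³ → ℝ², rank(A) + nullity(A) = 3 (the domain dimension), so dim(ker(T)) = 3 - 2 = 1.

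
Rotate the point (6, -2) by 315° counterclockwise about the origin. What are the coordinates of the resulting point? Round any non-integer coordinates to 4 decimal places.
(2.8284, -5.6569)

Rotation matrix R(θ) = [[cos θ, -sin θ], [sin θ, cos θ]]; for θ = 315°:
R = [[√2/2, √2/2], [-√2/2, √2/2]]
Result: R × [6, -2]ᵀ = [√2/2·6 + (√2/2)·-2, -√2/2·6 + (√2/2)·-2]ᵀ = (2.8284, -5.6569)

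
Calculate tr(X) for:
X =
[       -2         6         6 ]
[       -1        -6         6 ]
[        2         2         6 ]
tr(X) = -2 - 6 + 6 = -2

The trace of a square matrix is the sum of its diagonal entries.
Diagonal entries of X: X[0][0] = -2, X[1][1] = -6, X[2][2] = 6.
tr(X) = -2 - 6 + 6 = -2.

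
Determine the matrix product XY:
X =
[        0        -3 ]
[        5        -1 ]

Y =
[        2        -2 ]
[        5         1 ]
XY =
[      -15        -3 ]
[        5       -11 ]

Matrix multiplication: (XY)[i][j] = sum over k of X[i][k] * Y[k][j].
  (XY)[0][0] = (0)*(2) + (-3)*(5) = -15
  (XY)[0][1] = (0)*(-2) + (-3)*(1) = -3
  (XY)[1][0] = (5)*(2) + (-1)*(5) = 5
  (XY)[1][1] = (5)*(-2) + (-1)*(1) = -11
XY =
[      -15        -3 ]
[        5       -11 ]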